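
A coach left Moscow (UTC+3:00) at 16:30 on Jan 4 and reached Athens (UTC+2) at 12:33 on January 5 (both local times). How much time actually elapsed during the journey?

21 hours 3 minutes

Departure in UTC: 16:30 − 3:00 = 13:30 on Jan 4.
Arrival in UTC: 12:33 − 2:00 = 10:33 on Jan 5.
Elapsed = 10:33 − 13:30 (+1 day) = 21 hours 3 minutes.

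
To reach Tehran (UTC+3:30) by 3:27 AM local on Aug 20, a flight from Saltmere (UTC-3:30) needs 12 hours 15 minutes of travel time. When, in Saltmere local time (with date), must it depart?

Target arrival in UTC: 3:27 AM − 3:30 = 11:57 PM on Aug 19.
Subtract 12 hours 15 minutes → departure 11:42 AM UTC on Aug 19.
Saltmere is UTC−3:30: 11:42 AM − 3:30 = 8:12 AM on Aug 19.

8:12 AM on Aug 19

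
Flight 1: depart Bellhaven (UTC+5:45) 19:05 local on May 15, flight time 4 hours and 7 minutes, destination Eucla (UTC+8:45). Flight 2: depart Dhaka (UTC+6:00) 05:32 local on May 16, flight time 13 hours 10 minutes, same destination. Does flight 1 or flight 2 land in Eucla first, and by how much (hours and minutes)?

Flight 1 in UTC: 19:05 − 5:45 = 13:20 on May 15.
+4 hours 7 minutes → arrive 17:27 UTC on May 15.
Flight 2 in UTC: 05:32 − 6:00 = 23:32 on May 15.
+13 hours 10 minutes → arrive 12:42 UTC on May 16.
Flight 1 lands earlier by 19 hours 15 minutes.

the first, by 19 hours 15 minutes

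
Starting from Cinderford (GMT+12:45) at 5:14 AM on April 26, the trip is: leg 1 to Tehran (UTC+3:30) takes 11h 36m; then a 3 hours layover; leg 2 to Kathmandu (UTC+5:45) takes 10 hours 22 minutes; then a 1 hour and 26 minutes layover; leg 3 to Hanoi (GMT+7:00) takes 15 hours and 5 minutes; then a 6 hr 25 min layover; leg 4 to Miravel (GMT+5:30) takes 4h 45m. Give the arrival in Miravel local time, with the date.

2:38 AM on April 28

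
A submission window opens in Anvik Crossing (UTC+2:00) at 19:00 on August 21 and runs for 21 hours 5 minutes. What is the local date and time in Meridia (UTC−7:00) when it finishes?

Convert start to UTC: 19:00 − 2:00 = 17:00 UTC on Aug 21.
Add 21 hours and 5 minutes duration → 14:05 UTC (Aug 22).
Meridia is UTC−7:00, so local end time = 14:05 − 7:00 = 07:05 on Aug 22.

07:05 on August 22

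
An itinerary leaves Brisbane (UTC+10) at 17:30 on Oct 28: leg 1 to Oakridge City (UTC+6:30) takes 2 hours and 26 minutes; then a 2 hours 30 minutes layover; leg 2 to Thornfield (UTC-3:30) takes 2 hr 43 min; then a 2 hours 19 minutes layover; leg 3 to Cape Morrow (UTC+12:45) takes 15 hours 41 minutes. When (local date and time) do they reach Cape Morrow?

21:54 on October 29

Convert departure to UTC: 17:30 − 10:00 = 07:30 UTC on Oct 28.
Add 2 hours 26 minutes leg 1 → 09:56 UTC.
Add 2 hours 30 minutes layover in Oakridge City → 12:26 UTC.
Add 2 hours and 43 minutes leg 2 → 15:09 UTC.
Add 2 hours 19 minutes layover in Thornfield → 17:28 UTC.
Add 15 hours and 41 minutes leg 3 → 09:09 UTC (Oct 29).
Cape Morrow is UTC+12:45, so local arrival = 09:09 + 12:45 = 21:54 on Oct 29.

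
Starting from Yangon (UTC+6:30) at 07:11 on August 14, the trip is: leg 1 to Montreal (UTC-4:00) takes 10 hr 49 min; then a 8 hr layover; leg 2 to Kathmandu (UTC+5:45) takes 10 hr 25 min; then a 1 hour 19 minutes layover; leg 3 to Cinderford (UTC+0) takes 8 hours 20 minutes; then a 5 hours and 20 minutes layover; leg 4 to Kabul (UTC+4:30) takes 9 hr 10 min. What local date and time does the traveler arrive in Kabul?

10:34 on August 16

Convert departure to UTC: 07:11 − 6:30 = 00:41 UTC on Aug 14.
Add 10 hours and 49 minutes leg 1 → 11:30 UTC.
Add 8 hours layover in Montreal → 19:30 UTC.
Add 10 hours 25 minutes leg 2 → 05:55 UTC (Aug 15).
Add 1 hour and 19 minutes layover in Kathmandu → 07:14 UTC.
Add 8 hours 20 minutes leg 3 → 15:34 UTC.
Add 5 hours and 20 minutes layover in Cinderford → 20:54 UTC.
Add 9 hours and 10 minutes leg 4 → 06:04 UTC (Aug 16).
Kabul is UTC+4:30, so local arrival = 06:04 + 4:30 = 10:34 on Aug 16.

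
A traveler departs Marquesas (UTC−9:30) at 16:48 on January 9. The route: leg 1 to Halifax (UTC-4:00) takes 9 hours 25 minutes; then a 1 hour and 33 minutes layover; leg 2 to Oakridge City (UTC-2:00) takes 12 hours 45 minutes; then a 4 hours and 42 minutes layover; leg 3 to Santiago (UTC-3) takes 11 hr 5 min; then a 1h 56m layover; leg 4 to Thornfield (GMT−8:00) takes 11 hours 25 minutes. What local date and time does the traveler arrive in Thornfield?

23:09 on January 11

Convert departure to UTC: 16:48 + 9:30 = 02:18 UTC on Jan 10.
Add 9 hours 25 minutes leg 1 → 11:43 UTC.
Add 1 hour 33 minutes layover in Halifax → 13:16 UTC.
Add 12 hours 45 minutes leg 2 → 02:01 UTC (Jan 11).
Add 4 hours and 42 minutes layover in Oakridge City → 06:43 UTC.
Add 11 hours 5 minutes leg 3 → 17:48 UTC.
Add 1 hour 56 minutes layover in Santiago → 19:44 UTC.
Add 11 hours 25 minutes leg 4 → 07:09 UTC (Jan 12).
Thornfield is UTC−8:00, so local arrival = 07:09 − 8:00 = 23:09 on Jan 11.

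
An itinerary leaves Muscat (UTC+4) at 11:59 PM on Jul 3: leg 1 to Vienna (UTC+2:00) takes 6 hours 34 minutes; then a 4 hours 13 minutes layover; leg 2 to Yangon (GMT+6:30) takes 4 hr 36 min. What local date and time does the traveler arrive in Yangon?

5:52 PM on July 4

Convert departure to UTC: 11:59 PM − 4:00 = 7:59 PM UTC on Jul 3.
Add 6 hours and 34 minutes leg 1 → 2:33 AM UTC (Jul 4).
Add 4 hours and 13 minutes layover in Vienna → 6:46 AM UTC.
Add 4 hours 36 minutes leg 2 → 11:22 AM UTC.
Yangon is UTC+6:30, so local arrival = 11:22 AM + 6:30 = 5:52 PM on Jul 4.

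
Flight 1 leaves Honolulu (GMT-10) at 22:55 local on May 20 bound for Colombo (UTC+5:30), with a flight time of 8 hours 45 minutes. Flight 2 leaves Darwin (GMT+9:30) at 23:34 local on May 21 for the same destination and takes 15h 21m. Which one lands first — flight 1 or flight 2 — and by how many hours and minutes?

the first, by 11 hours 45 minutes

Flight 1 in UTC: 22:55 + 10:00 = 08:55 on May 21.
+8 hours and 45 minutes → arrive 17:40 UTC on May 21.
Flight 2 in UTC: 23:34 − 9:30 = 14:04 on May 21.
+15 hours and 21 minutes → arrive 05:25 UTC on May 22.
Flight 1 lands earlier by 11 hours 45 minutes.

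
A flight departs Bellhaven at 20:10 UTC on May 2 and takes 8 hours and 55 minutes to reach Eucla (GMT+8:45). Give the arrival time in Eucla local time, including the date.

Departure is given in UTC: 20:10 on May 2.
Add 8 hours and 55 minutes → 05:05 UTC (May 3).
Eucla is UTC+8:45: 05:05 + 8:45 = 13:50 on May 3.

13:50 on May 3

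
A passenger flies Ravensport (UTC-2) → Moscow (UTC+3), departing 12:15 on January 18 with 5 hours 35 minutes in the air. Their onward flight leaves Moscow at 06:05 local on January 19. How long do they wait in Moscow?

7 hours 15 minutes

Convert departure to UTC: 12:15 + 2:00 = 14:15 UTC on Jan 18.
Add 5 hours 35 minutes flight time → 19:50 UTC.
Moscow is UTC+3:00, so local arrival = 19:50 + 3:00 = 22:50 on Jan 18.
Layover = 06:05 − 22:50 (+1 day) = 7 hours 15 minutes.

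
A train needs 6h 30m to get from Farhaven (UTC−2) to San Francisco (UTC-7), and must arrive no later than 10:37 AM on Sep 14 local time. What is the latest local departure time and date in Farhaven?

9:07 AM on September 14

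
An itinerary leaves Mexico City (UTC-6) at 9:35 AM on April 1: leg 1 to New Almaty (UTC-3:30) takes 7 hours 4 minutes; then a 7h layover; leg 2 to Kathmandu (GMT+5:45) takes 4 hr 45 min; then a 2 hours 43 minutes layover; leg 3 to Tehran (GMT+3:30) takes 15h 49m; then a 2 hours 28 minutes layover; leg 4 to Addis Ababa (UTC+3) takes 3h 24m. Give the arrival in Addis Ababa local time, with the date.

Convert departure to UTC: 9:35 AM + 6:00 = 3:35 PM UTC on Apr 1.
Add 7 hours and 4 minutes leg 1 → 10:39 PM UTC.
Add 7 hours layover in New Almaty → 5:39 AM UTC (Apr 2).
Add 4 hours 45 minutes leg 2 → 10:24 AM UTC.
Add 2 hours 43 minutes layover in Kathmandu → 1:07 PM UTC.
Add 15 hours 49 minutes leg 3 → 4:56 AM UTC (Apr 3).
Add 2 hours 28 minutes layover in Tehran → 7:24 AM UTC.
Add 3 hours and 24 minutes leg 4 → 10:48 AM UTC.
Addis Ababa is UTC+3:00, so local arrival = 10:48 AM + 3:00 = 1:48 PM on Apr 3.

1:48 PM on April 3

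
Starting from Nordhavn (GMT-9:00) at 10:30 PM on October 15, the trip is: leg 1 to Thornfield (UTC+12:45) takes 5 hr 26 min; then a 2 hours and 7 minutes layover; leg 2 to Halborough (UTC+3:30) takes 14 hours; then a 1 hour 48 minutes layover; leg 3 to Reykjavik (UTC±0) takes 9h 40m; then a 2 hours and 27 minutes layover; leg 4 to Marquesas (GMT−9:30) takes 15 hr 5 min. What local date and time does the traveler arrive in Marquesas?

12:33 AM on October 18

Convert departure to UTC: 10:30 PM + 9:00 = 7:30 AM UTC on Oct 16.
Add 5 hours 26 minutes leg 1 → 12:56 PM UTC.
Add 2 hours and 7 minutes layover in Thornfield → 3:03 PM UTC.
Add 14 hours leg 2 → 5:03 AM UTC (Oct 17).
Add 1 hour and 48 minutes layover in Halborough → 6:51 AM UTC.
Add 9 hours and 40 minutes leg 3 → 4:31 PM UTC.
Add 2 hours 27 minutes layover in Reykjavik → 6:58 PM UTC.
Add 15 hours 5 minutes leg 4 → 10:03 AM UTC (Oct 18).
Marquesas is UTC−9:30, so local arrival = 10:03 AM − 9:30 = 12:33 AM on Oct 18.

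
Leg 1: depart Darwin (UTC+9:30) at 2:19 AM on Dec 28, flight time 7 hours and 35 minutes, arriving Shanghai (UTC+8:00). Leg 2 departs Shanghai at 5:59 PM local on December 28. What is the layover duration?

9 hours 35 minutes

Convert departure to UTC: 2:19 AM − 9:30 = 4:49 PM UTC on Dec 27.
Add 7 hours 35 minutes flight time → 12:24 AM UTC (Dec 28).
Shanghai is UTC+8:00, so local arrival = 12:24 AM + 8:00 = 8:24 AM on Dec 28.
Layover = 5:59 PM − 8:24 AM = 9 hours 35 minutes.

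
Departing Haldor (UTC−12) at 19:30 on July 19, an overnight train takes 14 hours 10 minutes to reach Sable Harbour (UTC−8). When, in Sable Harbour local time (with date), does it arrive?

Sable Harbour is 4:00 ahead of Haldor.
After 14 hours and 10 minutes it is 09:40 (Jul 20) in Haldor.
Shift by the zone difference: 09:40 + 4:00 = 13:40 on Jul 20 in Sable Harbour.

13:40 on July 20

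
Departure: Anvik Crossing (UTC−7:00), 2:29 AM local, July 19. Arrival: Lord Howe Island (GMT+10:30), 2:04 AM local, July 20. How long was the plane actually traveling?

6 hours 5 minutes

Departure in UTC: 2:29 AM + 7:00 = 9:29 AM on Jul 19.
Arrival in UTC: 2:04 AM − 10:30 = 3:34 PM on Jul 19.
Elapsed = 3:34 PM − 9:29 AM = 6 hours 5 minutes.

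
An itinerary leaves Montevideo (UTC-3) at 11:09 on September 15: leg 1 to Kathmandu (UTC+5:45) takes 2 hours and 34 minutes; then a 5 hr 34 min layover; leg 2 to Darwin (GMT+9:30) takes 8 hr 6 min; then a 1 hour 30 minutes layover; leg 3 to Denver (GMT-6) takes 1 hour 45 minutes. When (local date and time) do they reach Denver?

Convert departure to UTC: 11:09 + 3:00 = 14:09 UTC on Sep 15.
Add 2 hours and 34 minutes leg 1 → 16:43 UTC.
Add 5 hours and 34 minutes layover in Kathmandu → 22:17 UTC.
Add 8 hours 6 minutes leg 2 → 06:23 UTC (Sep 16).
Add 1 hour and 30 minutes layover in Darwin → 07:53 UTC.
Add 1 hour 45 minutes leg 3 → 09:38 UTC.
Denver is UTC−6:00, so local arrival = 09:38 − 6:00 = 03:38 on Sep 16.

03:38 on September 16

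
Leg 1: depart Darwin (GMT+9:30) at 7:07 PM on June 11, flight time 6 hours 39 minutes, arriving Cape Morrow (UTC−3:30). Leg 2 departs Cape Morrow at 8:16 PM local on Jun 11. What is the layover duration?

Convert departure to UTC: 7:07 PM − 9:30 = 9:37 AM UTC on Jun 11.
Add 6 hours 39 minutes flight time → 4:16 PM UTC.
Cape Morrow is UTC−3:30, so local arrival = 4:16 PM − 3:30 = 12:46 PM on Jun 11.
Layover = 8:16 PM − 12:46 PM = 7 hours 30 minutes.

7 hours 30 minutes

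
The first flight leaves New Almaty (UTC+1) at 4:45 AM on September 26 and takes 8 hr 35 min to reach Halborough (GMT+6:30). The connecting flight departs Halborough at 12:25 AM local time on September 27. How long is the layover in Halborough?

Convert departure to UTC: 4:45 AM − 1:00 = 3:45 AM UTC on Sep 26.
Add 8 hours and 35 minutes flight time → 12:20 PM UTC.
Halborough is UTC+6:30, so local arrival = 12:20 PM + 6:30 = 6:50 PM on Sep 26.
Layover = 12:25 AM − 6:50 PM (+1 day) = 5 hours 35 minutes.

5 hours 35 minutes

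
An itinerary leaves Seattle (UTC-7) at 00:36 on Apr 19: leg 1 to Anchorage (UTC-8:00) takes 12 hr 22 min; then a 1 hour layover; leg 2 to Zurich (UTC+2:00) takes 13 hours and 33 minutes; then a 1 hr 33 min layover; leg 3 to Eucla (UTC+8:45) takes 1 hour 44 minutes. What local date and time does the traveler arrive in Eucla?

Convert departure to UTC: 00:36 + 7:00 = 07:36 UTC on Apr 19.
Add 12 hours and 22 minutes leg 1 → 19:58 UTC.
Add 1 hour layover in Anchorage → 20:58 UTC.
Add 13 hours 33 minutes leg 2 → 10:31 UTC (Apr 20).
Add 1 hour and 33 minutes layover in Zurich → 12:04 UTC.
Add 1 hour 44 minutes leg 3 → 13:48 UTC.
Eucla is UTC+8:45, so local arrival = 13:48 + 8:45 = 22:33 on Apr 20.

22:33 on April 20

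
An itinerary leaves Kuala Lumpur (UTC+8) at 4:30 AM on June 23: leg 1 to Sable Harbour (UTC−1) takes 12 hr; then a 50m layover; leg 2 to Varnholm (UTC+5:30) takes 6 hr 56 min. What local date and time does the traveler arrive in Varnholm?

9:46 PM on June 23

Convert departure to UTC: 4:30 AM − 8:00 = 8:30 PM UTC on Jun 22.
Add 12 hours leg 1 → 8:30 AM UTC (Jun 23).
Add 50 minutes layover in Sable Harbour → 9:20 AM UTC.
Add 6 hours and 56 minutes leg 2 → 4:16 PM UTC.
Varnholm is UTC+5:30, so local arrival = 4:16 PM + 5:30 = 9:46 PM on Jun 23.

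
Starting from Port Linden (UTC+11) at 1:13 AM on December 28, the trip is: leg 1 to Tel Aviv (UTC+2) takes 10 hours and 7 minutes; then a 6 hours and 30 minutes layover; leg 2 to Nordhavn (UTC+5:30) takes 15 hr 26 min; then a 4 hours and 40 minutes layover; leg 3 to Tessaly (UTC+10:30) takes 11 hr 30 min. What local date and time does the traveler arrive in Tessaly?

12:56 AM on December 30

Convert departure to UTC: 1:13 AM − 11:00 = 2:13 PM UTC on Dec 27.
Add 10 hours 7 minutes leg 1 → 12:20 AM UTC (Dec 28).
Add 6 hours and 30 minutes layover in Tel Aviv → 6:50 AM UTC.
Add 15 hours and 26 minutes leg 2 → 10:16 PM UTC.
Add 4 hours and 40 minutes layover in Nordhavn → 2:56 AM UTC (Dec 29).
Add 11 hours 30 minutes leg 3 → 2:26 PM UTC.
Tessaly is UTC+10:30, so local arrival = 2:26 PM + 10:30 = 12:56 AM on Dec 30.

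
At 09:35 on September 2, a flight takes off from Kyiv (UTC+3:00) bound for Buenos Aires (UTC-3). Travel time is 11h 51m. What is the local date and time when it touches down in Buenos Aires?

15:26 on September 2

Convert departure to UTC: 09:35 − 3:00 = 06:35 UTC on Sep 2.
Add 11 hours 51 minutes travel time → 18:26 UTC.
Buenos Aires is UTC−3:00, so local arrival = 18:26 − 3:00 = 15:26 on Sep 2.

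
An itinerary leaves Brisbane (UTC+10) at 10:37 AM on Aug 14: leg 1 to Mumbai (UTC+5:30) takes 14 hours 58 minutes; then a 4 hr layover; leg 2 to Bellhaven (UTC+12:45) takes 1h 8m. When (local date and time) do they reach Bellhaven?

Convert departure to UTC: 10:37 AM − 10:00 = 12:37 AM UTC on Aug 14.
Add 14 hours 58 minutes leg 1 → 3:35 PM UTC.
Add 4 hours layover in Mumbai → 7:35 PM UTC.
Add 1 hour 8 minutes leg 2 → 8:43 PM UTC.
Bellhaven is UTC+12:45, so local arrival = 8:43 PM + 12:45 = 9:28 AM on Aug 15.

9:28 AM on August 15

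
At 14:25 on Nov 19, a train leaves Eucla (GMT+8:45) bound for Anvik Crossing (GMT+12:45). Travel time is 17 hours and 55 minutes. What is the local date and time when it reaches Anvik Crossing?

12:20 on November 20

Convert departure to UTC: 14:25 − 8:45 = 05:40 UTC on Nov 19.
Add 17 hours 55 minutes travel time → 23:35 UTC.
Anvik Crossing is UTC+12:45, so local arrival = 23:35 + 12:45 = 12:20 on Nov 20.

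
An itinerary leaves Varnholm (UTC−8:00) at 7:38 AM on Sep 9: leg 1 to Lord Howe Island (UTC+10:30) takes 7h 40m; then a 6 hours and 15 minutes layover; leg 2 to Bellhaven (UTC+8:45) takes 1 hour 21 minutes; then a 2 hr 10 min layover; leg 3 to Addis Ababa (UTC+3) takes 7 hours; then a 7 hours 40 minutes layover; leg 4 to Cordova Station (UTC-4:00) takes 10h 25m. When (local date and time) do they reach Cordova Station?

Convert departure to UTC: 7:38 AM + 8:00 = 3:38 PM UTC on Sep 9.
Add 7 hours and 40 minutes leg 1 → 11:18 PM UTC.
Add 6 hours 15 minutes layover in Lord Howe Island → 5:33 AM UTC (Sep 10).
Add 1 hour 21 minutes leg 2 → 6:54 AM UTC.
Add 2 hours and 10 minutes layover in Bellhaven → 9:04 AM UTC.
Add 7 hours leg 3 → 4:04 PM UTC.
Add 7 hours and 40 minutes layover in Addis Ababa → 11:44 PM UTC.
Add 10 hours and 25 minutes leg 4 → 10:09 AM UTC (Sep 11).
Cordova Station is UTC−4:00, so local arrival = 10:09 AM − 4:00 = 6:09 AM on Sep 11.

6:09 AM on September 11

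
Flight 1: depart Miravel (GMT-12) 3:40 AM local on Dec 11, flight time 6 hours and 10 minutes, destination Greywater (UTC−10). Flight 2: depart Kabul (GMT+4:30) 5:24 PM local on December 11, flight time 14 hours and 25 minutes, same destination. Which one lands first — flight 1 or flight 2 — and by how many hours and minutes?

the first, by 5 hours 29 minutes

Flight 1 in UTC: 3:40 AM + 12:00 = 3:40 PM on Dec 11.
+6 hours and 10 minutes → arrive 9:50 PM UTC on Dec 11.
Flight 2 in UTC: 5:24 PM − 4:30 = 12:54 PM on Dec 11.
+14 hours 25 minutes → arrive 3:19 AM UTC on Dec 12.
Flight 1 lands earlier by 5 hours 29 minutes.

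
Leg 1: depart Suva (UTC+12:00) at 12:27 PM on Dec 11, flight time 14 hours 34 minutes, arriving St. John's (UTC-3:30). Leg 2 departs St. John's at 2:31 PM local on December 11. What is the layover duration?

3 hours

Convert departure to UTC: 12:27 PM − 12:00 = 12:27 AM UTC on Dec 11.
Add 14 hours and 34 minutes flight time → 3:01 PM UTC.
St. John's is UTC−3:30, so local arrival = 3:01 PM − 3:30 = 11:31 AM on Dec 11.
Layover = 2:31 PM − 11:31 AM = 3 hours.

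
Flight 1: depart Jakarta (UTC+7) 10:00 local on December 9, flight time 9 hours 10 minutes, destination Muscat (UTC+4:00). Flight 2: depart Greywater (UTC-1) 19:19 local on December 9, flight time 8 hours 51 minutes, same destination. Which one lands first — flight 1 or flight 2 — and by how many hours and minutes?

Flight 1 in UTC: 10:00 − 7:00 = 03:00 on Dec 9.
+9 hours 10 minutes → arrive 12:10 UTC on Dec 9.
Flight 2 in UTC: 19:19 + 1:00 = 20:19 on Dec 9.
+8 hours 51 minutes → arrive 05:10 UTC on Dec 10.
Flight 1 lands earlier by 17 hours.

the first, by 17 hours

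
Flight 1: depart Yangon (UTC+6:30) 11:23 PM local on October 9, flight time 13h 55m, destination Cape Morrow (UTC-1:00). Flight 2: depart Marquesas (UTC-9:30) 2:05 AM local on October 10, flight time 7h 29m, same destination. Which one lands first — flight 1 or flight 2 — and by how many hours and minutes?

the first, by 12 hours 16 minutes

Flight 1 in UTC: 11:23 PM − 6:30 = 4:53 PM on Oct 9.
+13 hours and 55 minutes → arrive 6:48 AM UTC on Oct 10.
Flight 2 in UTC: 2:05 AM + 9:30 = 11:35 AM on Oct 10.
+7 hours 29 minutes → arrive 7:04 PM UTC on Oct 10.
Flight 1 lands earlier by 12 hours 16 minutes.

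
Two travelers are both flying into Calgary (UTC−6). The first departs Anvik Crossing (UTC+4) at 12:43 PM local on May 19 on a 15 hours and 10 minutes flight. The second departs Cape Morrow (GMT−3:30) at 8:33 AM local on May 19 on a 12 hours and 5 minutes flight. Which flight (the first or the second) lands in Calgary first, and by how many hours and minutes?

the first, by 15 minutes

Flight 1 in UTC: 12:43 PM − 4:00 = 8:43 AM on May 19.
+15 hours 10 minutes → arrive 11:53 PM UTC on May 19.
Flight 2 in UTC: 8:33 AM + 3:30 = 12:03 PM on May 19.
+12 hours 5 minutes → arrive 12:08 AM UTC on May 20.
Flight 1 lands earlier by 15 minutes.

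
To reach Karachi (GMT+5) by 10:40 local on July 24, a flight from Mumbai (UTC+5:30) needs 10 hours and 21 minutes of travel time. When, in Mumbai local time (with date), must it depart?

00:49 on July 24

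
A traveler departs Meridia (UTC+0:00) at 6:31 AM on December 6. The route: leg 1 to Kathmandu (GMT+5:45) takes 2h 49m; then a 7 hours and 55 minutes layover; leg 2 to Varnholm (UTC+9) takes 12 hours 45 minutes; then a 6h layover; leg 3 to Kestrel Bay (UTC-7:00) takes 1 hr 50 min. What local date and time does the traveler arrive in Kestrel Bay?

6:50 AM on December 7

Meridia is at UTC+0, so departure is already 6:31 AM UTC on Dec 6.
Add 2 hours 49 minutes leg 1 → 9:20 AM UTC.
Add 7 hours and 55 minutes layover in Kathmandu → 5:15 PM UTC.
Add 12 hours 45 minutes leg 2 → 6:00 AM UTC (Dec 7).
Add 6 hours layover in Varnholm → 12:00 PM UTC.
Add 1 hour 50 minutes leg 3 → 1:50 PM UTC.
Kestrel Bay is UTC−7:00, so local arrival = 1:50 PM − 7:00 = 6:50 AM on Dec 7.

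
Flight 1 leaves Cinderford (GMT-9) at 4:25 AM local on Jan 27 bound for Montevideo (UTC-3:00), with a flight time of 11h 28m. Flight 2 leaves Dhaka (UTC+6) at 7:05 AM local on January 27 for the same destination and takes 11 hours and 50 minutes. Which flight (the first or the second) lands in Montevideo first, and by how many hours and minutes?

the second, by 11 hours 58 minutes

Flight 1 in UTC: 4:25 AM + 9:00 = 1:25 PM on Jan 27.
+11 hours and 28 minutes → arrive 12:53 AM UTC on Jan 28.
Flight 2 in UTC: 7:05 AM − 6:00 = 1:05 AM on Jan 27.
+11 hours and 50 minutes → arrive 12:55 PM UTC on Jan 27.
Flight 2 lands earlier by 11 hours 58 minutes.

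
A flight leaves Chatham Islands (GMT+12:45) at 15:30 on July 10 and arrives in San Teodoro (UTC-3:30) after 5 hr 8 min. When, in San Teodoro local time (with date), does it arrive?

04:23 on Jul 10

Convert departure to UTC: 15:30 − 12:45 = 02:45 UTC on Jul 10.
Add 5 hours and 8 minutes travel time → 07:53 UTC.
San Teodoro is UTC−3:30, so local arrival = 07:53 − 3:30 = 04:23 on Jul 10.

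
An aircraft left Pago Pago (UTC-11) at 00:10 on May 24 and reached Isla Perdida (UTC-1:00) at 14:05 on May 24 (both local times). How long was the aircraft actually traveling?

Departure in UTC: 00:10 + 11:00 = 11:10 on May 24.
Arrival in UTC: 14:05 + 1:00 = 15:05 on May 24.
Elapsed = 15:05 − 11:10 = 3 hours 55 minutes.

3 hours 55 minutes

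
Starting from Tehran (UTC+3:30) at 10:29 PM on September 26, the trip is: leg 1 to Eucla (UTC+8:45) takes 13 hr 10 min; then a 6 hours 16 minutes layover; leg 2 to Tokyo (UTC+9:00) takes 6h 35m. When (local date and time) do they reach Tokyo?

Convert departure to UTC: 10:29 PM − 3:30 = 6:59 PM UTC on Sep 26.
Add 13 hours 10 minutes leg 1 → 8:09 AM UTC (Sep 27).
Add 6 hours 16 minutes layover in Eucla → 2:25 PM UTC.
Add 6 hours 35 minutes leg 2 → 9:00 PM UTC.
Tokyo is UTC+9:00, so local arrival = 9:00 PM + 9:00 = 6:00 AM on Sep 28.

6:00 AM on September 28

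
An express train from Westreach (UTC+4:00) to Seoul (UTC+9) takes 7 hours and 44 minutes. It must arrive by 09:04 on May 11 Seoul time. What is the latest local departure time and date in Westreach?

20:20 on May 10

Target arrival in UTC: 09:04 − 9:00 = 00:04 on May 11.
Subtract 7 hours 44 minutes → departure 16:20 UTC on May 10.
Westreach is UTC+4:00: 16:20 + 4:00 = 20:20 on May 10.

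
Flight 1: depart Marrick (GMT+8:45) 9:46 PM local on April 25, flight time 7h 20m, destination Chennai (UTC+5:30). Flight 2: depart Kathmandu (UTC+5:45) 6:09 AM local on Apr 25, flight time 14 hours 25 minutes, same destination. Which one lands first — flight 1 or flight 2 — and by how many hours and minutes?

the second, by 5 hours 32 minutes

Flight 1 in UTC: 9:46 PM − 8:45 = 1:01 PM on Apr 25.
+7 hours 20 minutes → arrive 8:21 PM UTC on Apr 25.
Flight 2 in UTC: 6:09 AM − 5:45 = 12:24 AM on Apr 25.
+14 hours 25 minutes → arrive 2:49 PM UTC on Apr 25.
Flight 2 lands earlier by 5 hours 32 minutes.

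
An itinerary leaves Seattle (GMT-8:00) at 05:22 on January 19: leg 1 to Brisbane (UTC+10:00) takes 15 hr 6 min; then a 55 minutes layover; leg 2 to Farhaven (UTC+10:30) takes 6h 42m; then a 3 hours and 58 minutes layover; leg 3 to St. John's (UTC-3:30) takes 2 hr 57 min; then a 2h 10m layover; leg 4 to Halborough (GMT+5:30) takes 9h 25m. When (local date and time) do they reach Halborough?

12:05 on January 21

Convert departure to UTC: 05:22 + 8:00 = 13:22 UTC on Jan 19.
Add 15 hours 6 minutes leg 1 → 04:28 UTC (Jan 20).
Add 55 minutes layover in Brisbane → 05:23 UTC.
Add 6 hours and 42 minutes leg 2 → 12:05 UTC.
Add 3 hours 58 minutes layover in Farhaven → 16:03 UTC.
Add 2 hours and 57 minutes leg 3 → 19:00 UTC.
Add 2 hours 10 minutes layover in St. John's → 21:10 UTC.
Add 9 hours and 25 minutes leg 4 → 06:35 UTC (Jan 21).
Halborough is UTC+5:30, so local arrival = 06:35 + 5:30 = 12:05 on Jan 21.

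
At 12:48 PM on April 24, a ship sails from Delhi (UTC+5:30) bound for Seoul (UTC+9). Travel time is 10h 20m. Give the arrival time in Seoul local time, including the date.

2:38 AM on Apr 25

Convert departure to UTC: 12:48 PM − 5:30 = 7:18 AM UTC on Apr 24.
Add 10 hours 20 minutes travel time → 5:38 PM UTC.
Seoul is UTC+9:00, so local arrival = 5:38 PM + 9:00 = 2:38 AM on Apr 25.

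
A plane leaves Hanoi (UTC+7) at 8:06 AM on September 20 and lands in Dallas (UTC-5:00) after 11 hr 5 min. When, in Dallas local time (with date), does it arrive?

Dallas is 12:00 behind Hanoi.
After 11 hours and 5 minutes it is 7:11 PM in Hanoi.
Shift by the zone difference: 7:11 PM − 12:00 = 7:11 AM on Sep 20 in Dallas.

7:11 AM on September 20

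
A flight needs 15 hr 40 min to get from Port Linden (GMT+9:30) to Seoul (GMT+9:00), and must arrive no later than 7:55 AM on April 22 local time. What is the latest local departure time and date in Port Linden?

4:45 PM on Apr 21

Target arrival in UTC: 7:55 AM − 9:00 = 10:55 PM on Apr 21.
Subtract 15 hours and 40 minutes → departure 7:15 AM UTC on Apr 21.
Port Linden is UTC+9:30: 7:15 AM + 9:30 = 4:45 PM on Apr 21.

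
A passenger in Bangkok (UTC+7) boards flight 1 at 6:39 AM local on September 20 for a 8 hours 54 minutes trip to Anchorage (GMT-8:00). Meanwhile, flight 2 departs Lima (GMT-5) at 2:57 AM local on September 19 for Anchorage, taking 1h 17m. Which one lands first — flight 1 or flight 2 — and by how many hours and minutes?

the second, by 23 hours 19 minutes

Flight 1 in UTC: 6:39 AM − 7:00 = 11:39 PM on Sep 19.
+8 hours 54 minutes → arrive 8:33 AM UTC on Sep 20.
Flight 2 in UTC: 2:57 AM + 5:00 = 7:57 AM on Sep 19.
+1 hour 17 minutes → arrive 9:14 AM UTC on Sep 19.
Flight 2 lands earlier by 23 hours 19 minutes.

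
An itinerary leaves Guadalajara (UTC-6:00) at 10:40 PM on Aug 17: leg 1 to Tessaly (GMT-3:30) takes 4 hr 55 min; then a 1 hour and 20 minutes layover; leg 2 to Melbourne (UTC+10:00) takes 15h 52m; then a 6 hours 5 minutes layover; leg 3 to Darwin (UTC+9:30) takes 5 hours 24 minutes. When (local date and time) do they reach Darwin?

Convert departure to UTC: 10:40 PM + 6:00 = 4:40 AM UTC on Aug 18.
Add 4 hours and 55 minutes leg 1 → 9:35 AM UTC.
Add 1 hour 20 minutes layover in Tessaly → 10:55 AM UTC.
Add 15 hours and 52 minutes leg 2 → 2:47 AM UTC (Aug 19).
Add 6 hours and 5 minutes layover in Melbourne → 8:52 AM UTC.
Add 5 hours and 24 minutes leg 3 → 2:16 PM UTC.
Darwin is UTC+9:30, so local arrival = 2:16 PM + 9:30 = 11:46 PM on Aug 19.

11:46 PM on August 19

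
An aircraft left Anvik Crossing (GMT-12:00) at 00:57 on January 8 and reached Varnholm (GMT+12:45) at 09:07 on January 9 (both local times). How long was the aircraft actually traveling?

Departure in UTC: 00:57 + 12:00 = 12:57 on Jan 8.
Arrival in UTC: 09:07 − 12:45 = 20:22 on Jan 8.
Elapsed = 20:22 − 12:57 = 7 hours 25 minutes.

7 hours 25 minutes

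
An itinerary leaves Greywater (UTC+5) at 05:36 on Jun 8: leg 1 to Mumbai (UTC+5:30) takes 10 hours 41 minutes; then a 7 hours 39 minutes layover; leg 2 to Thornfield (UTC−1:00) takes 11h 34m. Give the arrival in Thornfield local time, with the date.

Convert departure to UTC: 05:36 − 5:00 = 00:36 UTC on Jun 8.
Add 10 hours 41 minutes leg 1 → 11:17 UTC.
Add 7 hours 39 minutes layover in Mumbai → 18:56 UTC.
Add 11 hours and 34 minutes leg 2 → 06:30 UTC (Jun 9).
Thornfield is UTC−1:00, so local arrival = 06:30 − 1:00 = 05:30 on Jun 9.

05:30 on June 9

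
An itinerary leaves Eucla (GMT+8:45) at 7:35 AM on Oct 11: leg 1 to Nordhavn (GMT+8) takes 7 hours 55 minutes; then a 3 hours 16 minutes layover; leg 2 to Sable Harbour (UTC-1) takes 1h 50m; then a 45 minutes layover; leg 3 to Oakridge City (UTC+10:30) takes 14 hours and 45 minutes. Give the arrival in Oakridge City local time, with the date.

1:51 PM on October 12

Convert departure to UTC: 7:35 AM − 8:45 = 10:50 PM UTC on Oct 10.
Add 7 hours 55 minutes leg 1 → 6:45 AM UTC (Oct 11).
Add 3 hours 16 minutes layover in Nordhavn → 10:01 AM UTC.
Add 1 hour and 50 minutes leg 2 → 11:51 AM UTC.
Add 45 minutes layover in Sable Harbour → 12:36 PM UTC.
Add 14 hours and 45 minutes leg 3 → 3:21 AM UTC (Oct 12).
Oakridge City is UTC+10:30, so local arrival = 3:21 AM + 10:30 = 1:51 PM on Oct 12.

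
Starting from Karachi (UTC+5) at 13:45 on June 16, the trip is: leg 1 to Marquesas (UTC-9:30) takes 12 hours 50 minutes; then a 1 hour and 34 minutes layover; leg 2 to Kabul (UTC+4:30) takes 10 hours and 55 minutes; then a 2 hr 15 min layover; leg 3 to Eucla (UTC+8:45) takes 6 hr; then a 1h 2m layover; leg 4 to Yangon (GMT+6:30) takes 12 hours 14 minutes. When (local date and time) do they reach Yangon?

Convert departure to UTC: 13:45 − 5:00 = 08:45 UTC on Jun 16.
Add 12 hours 50 minutes leg 1 → 21:35 UTC.
Add 1 hour and 34 minutes layover in Marquesas → 23:09 UTC.
Add 10 hours and 55 minutes leg 2 → 10:04 UTC (Jun 17).
Add 2 hours 15 minutes layover in Kabul → 12:19 UTC.
Add 6 hours leg 3 → 18:19 UTC.
Add 1 hour 2 minutes layover in Eucla → 19:21 UTC.
Add 12 hours and 14 minutes leg 4 → 07:35 UTC (Jun 18).
Yangon is UTC+6:30, so local arrival = 07:35 + 6:30 = 14:05 on Jun 18.

14:05 on June 18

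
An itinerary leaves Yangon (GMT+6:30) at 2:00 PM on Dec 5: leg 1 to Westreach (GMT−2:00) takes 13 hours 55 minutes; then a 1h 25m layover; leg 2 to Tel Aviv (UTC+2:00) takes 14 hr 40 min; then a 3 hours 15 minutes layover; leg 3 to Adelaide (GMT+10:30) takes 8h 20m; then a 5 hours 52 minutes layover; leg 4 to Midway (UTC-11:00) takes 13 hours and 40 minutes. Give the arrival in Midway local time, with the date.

Convert departure to UTC: 2:00 PM − 6:30 = 7:30 AM UTC on Dec 5.
Add 13 hours 55 minutes leg 1 → 9:25 PM UTC.
Add 1 hour and 25 minutes layover in Westreach → 10:50 PM UTC.
Add 14 hours and 40 minutes leg 2 → 1:30 PM UTC (Dec 6).
Add 3 hours and 15 minutes layover in Tel Aviv → 4:45 PM UTC.
Add 8 hours and 20 minutes leg 3 → 1:05 AM UTC (Dec 7).
Add 5 hours 52 minutes layover in Adelaide → 6:57 AM UTC.
Add 13 hours and 40 minutes leg 4 → 8:37 PM UTC.
Midway is UTC−11:00, so local arrival = 8:37 PM − 11:00 = 9:37 AM on Dec 7.

9:37 AM on December 7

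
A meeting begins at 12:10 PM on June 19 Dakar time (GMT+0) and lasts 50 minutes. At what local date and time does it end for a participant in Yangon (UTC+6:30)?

7:30 PM on Jun 19

Yangon is 6:30 ahead of Dakar.
After 50 minutes it is 1:00 PM in Dakar.
Shift by the zone difference: 1:00 PM + 6:30 = 7:30 PM on Jun 19 in Yangon.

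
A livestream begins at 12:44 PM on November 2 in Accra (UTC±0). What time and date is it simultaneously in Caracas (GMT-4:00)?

8:44 AM on November 2

Accra is UTC+0 so that is 12:44 PM UTC.
Caracas is UTC−4:00: 12:44 PM − 4:00 = 8:44 AM on Nov 2.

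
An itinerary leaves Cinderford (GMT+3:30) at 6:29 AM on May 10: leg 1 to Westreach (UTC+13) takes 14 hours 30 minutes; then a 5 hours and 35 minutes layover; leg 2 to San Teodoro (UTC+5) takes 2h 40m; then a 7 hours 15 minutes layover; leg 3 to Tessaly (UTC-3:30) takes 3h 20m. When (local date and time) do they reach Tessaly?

8:49 AM on May 11

Convert departure to UTC: 6:29 AM − 3:30 = 2:59 AM UTC on May 10.
Add 14 hours and 30 minutes leg 1 → 5:29 PM UTC.
Add 5 hours 35 minutes layover in Westreach → 11:04 PM UTC.
Add 2 hours and 40 minutes leg 2 → 1:44 AM UTC (May 11).
Add 7 hours and 15 minutes layover in San Teodoro → 8:59 AM UTC.
Add 3 hours and 20 minutes leg 3 → 12:19 PM UTC.
Tessaly is UTC−3:30, so local arrival = 12:19 PM − 3:30 = 8:49 AM on May 11.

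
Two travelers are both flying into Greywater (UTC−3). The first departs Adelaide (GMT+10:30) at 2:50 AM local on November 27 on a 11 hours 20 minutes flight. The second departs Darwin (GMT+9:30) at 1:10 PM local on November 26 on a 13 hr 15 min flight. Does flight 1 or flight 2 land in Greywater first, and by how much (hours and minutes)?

Flight 1 in UTC: 2:50 AM − 10:30 = 4:20 PM on Nov 26.
+11 hours 20 minutes → arrive 3:40 AM UTC on Nov 27.
Flight 2 in UTC: 1:10 PM − 9:30 = 3:40 AM on Nov 26.
+13 hours and 15 minutes → arrive 4:55 PM UTC on Nov 26.
Flight 2 lands earlier by 10 hours 45 minutes.

the second, by 10 hours 45 minutes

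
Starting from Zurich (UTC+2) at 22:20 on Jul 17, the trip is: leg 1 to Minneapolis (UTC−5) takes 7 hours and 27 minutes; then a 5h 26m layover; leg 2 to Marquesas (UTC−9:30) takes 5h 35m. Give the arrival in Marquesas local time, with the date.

Convert departure to UTC: 22:20 − 2:00 = 20:20 UTC on Jul 17.
Add 7 hours and 27 minutes leg 1 → 03:47 UTC (Jul 18).
Add 5 hours and 26 minutes layover in Minneapolis → 09:13 UTC.
Add 5 hours and 35 minutes leg 2 → 14:48 UTC.
Marquesas is UTC−9:30, so local arrival = 14:48 − 9:30 = 05:18 on Jul 18.

05:18 on July 18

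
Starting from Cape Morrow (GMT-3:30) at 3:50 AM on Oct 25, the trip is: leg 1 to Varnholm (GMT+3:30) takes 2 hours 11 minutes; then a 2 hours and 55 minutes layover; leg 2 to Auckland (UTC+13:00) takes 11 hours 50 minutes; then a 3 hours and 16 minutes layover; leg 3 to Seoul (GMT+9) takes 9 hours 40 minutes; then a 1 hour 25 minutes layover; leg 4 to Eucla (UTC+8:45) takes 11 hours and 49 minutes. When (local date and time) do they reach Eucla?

Convert departure to UTC: 3:50 AM + 3:30 = 7:20 AM UTC on Oct 25.
Add 2 hours 11 minutes leg 1 → 9:31 AM UTC.
Add 2 hours and 55 minutes layover in Varnholm → 12:26 PM UTC.
Add 11 hours 50 minutes leg 2 → 12:16 AM UTC (Oct 26).
Add 3 hours 16 minutes layover in Auckland → 3:32 AM UTC.
Add 9 hours and 40 minutes leg 3 → 1:12 PM UTC.
Add 1 hour 25 minutes layover in Seoul → 2:37 PM UTC.
Add 11 hours 49 minutes leg 4 → 2:26 AM UTC (Oct 27).
Eucla is UTC+8:45, so local arrival = 2:26 AM + 8:45 = 11:11 AM on Oct 27.

11:11 AM on October 27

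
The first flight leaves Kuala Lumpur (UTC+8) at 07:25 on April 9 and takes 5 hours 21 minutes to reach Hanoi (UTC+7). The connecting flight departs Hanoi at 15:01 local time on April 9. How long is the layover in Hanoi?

Convert departure to UTC: 07:25 − 8:00 = 23:25 UTC on Apr 8.
Add 5 hours and 21 minutes flight time → 04:46 UTC (Apr 9).
Hanoi is UTC+7:00, so local arrival = 04:46 + 7:00 = 11:46 on Apr 9.
Layover = 15:01 − 11:46 = 3 hours 15 minutes.

3 hours 15 minutes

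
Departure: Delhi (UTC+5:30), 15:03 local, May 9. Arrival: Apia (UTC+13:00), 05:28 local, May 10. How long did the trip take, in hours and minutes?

6 hours 55 minutes

Departure in UTC: 15:03 − 5:30 = 09:33 on May 9.
Arrival in UTC: 05:28 − 13:00 = 16:28 on May 9.
Elapsed = 16:28 − 09:33 = 6 hours 55 minutes.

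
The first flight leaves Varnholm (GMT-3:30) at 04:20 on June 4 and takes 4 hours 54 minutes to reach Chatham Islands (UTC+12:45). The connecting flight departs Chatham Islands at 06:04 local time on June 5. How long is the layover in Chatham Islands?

Convert departure to UTC: 04:20 + 3:30 = 07:50 UTC on Jun 4.
Add 4 hours 54 minutes flight time → 12:44 UTC.
Chatham Islands is UTC+12:45, so local arrival = 12:44 + 12:45 = 01:29 on Jun 5.
Layover = 06:04 − 01:29 = 4 hours 35 minutes.

4 hours 35 minutes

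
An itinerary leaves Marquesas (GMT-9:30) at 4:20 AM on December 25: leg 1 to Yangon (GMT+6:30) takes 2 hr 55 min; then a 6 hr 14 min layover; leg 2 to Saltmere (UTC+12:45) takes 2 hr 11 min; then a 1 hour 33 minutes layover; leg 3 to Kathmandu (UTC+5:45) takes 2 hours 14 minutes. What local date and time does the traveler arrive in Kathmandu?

Convert departure to UTC: 4:20 AM + 9:30 = 1:50 PM UTC on Dec 25.
Add 2 hours 55 minutes leg 1 → 4:45 PM UTC.
Add 6 hours and 14 minutes layover in Yangon → 10:59 PM UTC.
Add 2 hours 11 minutes leg 2 → 1:10 AM UTC (Dec 26).
Add 1 hour 33 minutes layover in Saltmere → 2:43 AM UTC.
Add 2 hours 14 minutes leg 3 → 4:57 AM UTC.
Kathmandu is UTC+5:45, so local arrival = 4:57 AM + 5:45 = 10:42 AM on Dec 26.

10:42 AM on December 26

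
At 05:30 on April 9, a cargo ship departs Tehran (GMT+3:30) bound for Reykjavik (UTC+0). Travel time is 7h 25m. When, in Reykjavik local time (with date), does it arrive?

Reykjavik is 3:30 behind Tehran.
After 7 hours and 25 minutes it is 12:55 in Tehran.
Shift by the zone difference: 12:55 − 3:30 = 09:25 on Apr 9 in Reykjavik.

09:25 on Apr 9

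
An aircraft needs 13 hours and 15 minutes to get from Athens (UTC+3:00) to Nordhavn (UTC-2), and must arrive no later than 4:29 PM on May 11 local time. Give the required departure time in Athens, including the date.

8:14 AM on May 11

Target arrival in UTC: 4:29 PM + 2:00 = 6:29 PM on May 11.
Subtract 13 hours and 15 minutes → departure 5:14 AM UTC on May 11.
Athens is UTC+3:00: 5:14 AM + 3:00 = 8:14 AM on May 11.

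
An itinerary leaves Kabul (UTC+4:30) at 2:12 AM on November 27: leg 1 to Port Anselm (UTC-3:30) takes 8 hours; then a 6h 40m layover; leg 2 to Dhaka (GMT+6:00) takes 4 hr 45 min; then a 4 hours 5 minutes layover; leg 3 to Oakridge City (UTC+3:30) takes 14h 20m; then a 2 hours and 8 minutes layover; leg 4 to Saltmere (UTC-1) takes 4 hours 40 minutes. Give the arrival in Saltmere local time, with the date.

Convert departure to UTC: 2:12 AM − 4:30 = 9:42 PM UTC on Nov 26.
Add 8 hours leg 1 → 5:42 AM UTC (Nov 27).
Add 6 hours 40 minutes layover in Port Anselm → 12:22 PM UTC.
Add 4 hours and 45 minutes leg 2 → 5:07 PM UTC.
Add 4 hours and 5 minutes layover in Dhaka → 9:12 PM UTC.
Add 14 hours 20 minutes leg 3 → 11:32 AM UTC (Nov 28).
Add 2 hours and 8 minutes layover in Oakridge City → 1:40 PM UTC.
Add 4 hours and 40 minutes leg 4 → 6:20 PM UTC.
Saltmere is UTC−1:00, so local arrival = 6:20 PM − 1:00 = 5:20 PM on Nov 28.

5:20 PM on Nov 28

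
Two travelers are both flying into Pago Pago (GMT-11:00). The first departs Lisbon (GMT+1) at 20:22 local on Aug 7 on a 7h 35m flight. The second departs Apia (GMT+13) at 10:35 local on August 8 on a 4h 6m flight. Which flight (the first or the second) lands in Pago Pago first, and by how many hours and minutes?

Flight 1 in UTC: 20:22 − 1:00 = 19:22 on Aug 7.
+7 hours 35 minutes → arrive 02:57 UTC on Aug 8.
Flight 2 in UTC: 10:35 − 13:00 = 21:35 on Aug 7.
+4 hours and 6 minutes → arrive 01:41 UTC on Aug 8.
Flight 2 lands earlier by 1 hour 16 minutes.

the second, by 1 hour 16 minutes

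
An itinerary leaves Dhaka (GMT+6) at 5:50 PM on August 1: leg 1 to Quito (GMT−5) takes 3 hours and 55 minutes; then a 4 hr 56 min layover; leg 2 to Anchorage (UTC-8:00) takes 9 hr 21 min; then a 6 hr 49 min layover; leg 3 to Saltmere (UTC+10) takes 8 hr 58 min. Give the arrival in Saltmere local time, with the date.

7:49 AM on August 3

Convert departure to UTC: 5:50 PM − 6:00 = 11:50 AM UTC on Aug 1.
Add 3 hours and 55 minutes leg 1 → 3:45 PM UTC.
Add 4 hours and 56 minutes layover in Quito → 8:41 PM UTC.
Add 9 hours 21 minutes leg 2 → 6:02 AM UTC (Aug 2).
Add 6 hours 49 minutes layover in Anchorage → 12:51 PM UTC.
Add 8 hours and 58 minutes leg 3 → 9:49 PM UTC.
Saltmere is UTC+10:00, so local arrival = 9:49 PM + 10:00 = 7:49 AM on Aug 3.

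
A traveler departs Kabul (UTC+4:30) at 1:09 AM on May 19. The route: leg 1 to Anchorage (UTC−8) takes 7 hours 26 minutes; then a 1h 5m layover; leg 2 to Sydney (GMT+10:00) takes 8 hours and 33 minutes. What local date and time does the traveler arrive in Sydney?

11:43 PM on May 19

Convert departure to UTC: 1:09 AM − 4:30 = 8:39 PM UTC on May 18.
Add 7 hours 26 minutes leg 1 → 4:05 AM UTC (May 19).
Add 1 hour and 5 minutes layover in Anchorage → 5:10 AM UTC.
Add 8 hours 33 minutes leg 2 → 1:43 PM UTC.
Sydney is UTC+10:00, so local arrival = 1:43 PM + 10:00 = 11:43 PM on May 19.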